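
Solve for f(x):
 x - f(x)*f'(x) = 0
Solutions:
 f(x) = -sqrt(C1 + x^2)
 f(x) = sqrt(C1 + x^2)


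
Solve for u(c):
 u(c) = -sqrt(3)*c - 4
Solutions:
 u(c) = -sqrt(3)*c - 4


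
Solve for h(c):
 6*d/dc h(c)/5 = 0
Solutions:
 h(c) = C1


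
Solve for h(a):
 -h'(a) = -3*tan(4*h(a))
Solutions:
 h(a) = -asin(C1*exp(12*a))/4 + pi/4
 h(a) = asin(C1*exp(12*a))/4


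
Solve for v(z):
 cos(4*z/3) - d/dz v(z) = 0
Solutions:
 v(z) = C1 + 3*sin(4*z/3)/4


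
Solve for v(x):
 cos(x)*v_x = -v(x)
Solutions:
 v(x) = C1*sqrt(sin(x) - 1)/sqrt(sin(x) + 1)


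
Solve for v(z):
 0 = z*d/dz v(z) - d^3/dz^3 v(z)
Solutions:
 v(z) = C1 + Integral(C2*airyai(z) + C3*airybi(z), z)


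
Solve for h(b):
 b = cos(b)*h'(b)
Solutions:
 h(b) = C1 + Integral(b/cos(b), b)


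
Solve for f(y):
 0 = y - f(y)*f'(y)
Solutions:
 f(y) = -sqrt(C1 + y^2)
 f(y) = sqrt(C1 + y^2)


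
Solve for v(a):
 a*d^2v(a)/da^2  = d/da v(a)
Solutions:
 v(a) = C1 + C2*a^2


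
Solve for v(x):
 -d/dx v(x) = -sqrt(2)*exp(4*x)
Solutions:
 v(x) = C1 + sqrt(2)*exp(4*x)/4


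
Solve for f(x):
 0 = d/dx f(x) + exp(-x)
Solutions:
 f(x) = C1 + exp(-x)


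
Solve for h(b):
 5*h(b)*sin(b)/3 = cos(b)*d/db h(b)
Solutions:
 h(b) = C1/cos(b)^(5/3)


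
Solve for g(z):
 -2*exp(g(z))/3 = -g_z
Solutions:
 g(z) = log(-1/(C1 + 2*z)) + log(3)


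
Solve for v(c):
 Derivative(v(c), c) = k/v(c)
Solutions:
 v(c) = -sqrt(C1 + 2*c*k)
 v(c) = sqrt(C1 + 2*c*k)


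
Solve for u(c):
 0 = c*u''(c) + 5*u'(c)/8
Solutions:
 u(c) = C1 + C2*c^(3/8)


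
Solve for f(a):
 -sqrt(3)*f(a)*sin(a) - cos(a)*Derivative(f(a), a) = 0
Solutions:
 f(a) = C1*cos(a)^(sqrt(3))


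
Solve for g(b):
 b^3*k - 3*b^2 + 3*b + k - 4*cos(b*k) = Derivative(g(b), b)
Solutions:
 g(b) = C1 + b^4*k/4 - b^3 + 3*b^2/2 + b*k - 4*sin(b*k)/k


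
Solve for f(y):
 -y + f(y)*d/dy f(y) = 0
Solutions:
 f(y) = -sqrt(C1 + y^2)
 f(y) = sqrt(C1 + y^2)


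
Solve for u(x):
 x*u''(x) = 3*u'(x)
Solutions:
 u(x) = C1 + C2*x^4


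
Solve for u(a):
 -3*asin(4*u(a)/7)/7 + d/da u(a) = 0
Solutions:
 Integral(1/asin(4*_y/7), (_y, u(a))) = C1 + 3*a/7


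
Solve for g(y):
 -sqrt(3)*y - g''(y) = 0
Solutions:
 g(y) = C1 + C2*y - sqrt(3)*y^3/6


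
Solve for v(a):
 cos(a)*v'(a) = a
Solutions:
 v(a) = C1 + Integral(a/cos(a), a)


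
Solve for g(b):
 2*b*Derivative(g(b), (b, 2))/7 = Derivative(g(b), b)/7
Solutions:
 g(b) = C1 + C2*b^(3/2)


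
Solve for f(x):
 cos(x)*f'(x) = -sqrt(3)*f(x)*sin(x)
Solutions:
 f(x) = C1*cos(x)^(sqrt(3))


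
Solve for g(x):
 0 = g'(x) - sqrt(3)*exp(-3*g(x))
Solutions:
 g(x) = log(C1 + 3*sqrt(3)*x)/3
 g(x) = log((-3^(1/3) - 3^(5/6)*I)*(C1 + sqrt(3)*x)^(1/3)/2)
 g(x) = log((-3^(1/3) + 3^(5/6)*I)*(C1 + sqrt(3)*x)^(1/3)/2)


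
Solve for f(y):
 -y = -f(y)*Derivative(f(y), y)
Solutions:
 f(y) = -sqrt(C1 + y^2)
 f(y) = sqrt(C1 + y^2)


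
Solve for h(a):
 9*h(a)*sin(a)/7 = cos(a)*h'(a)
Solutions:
 h(a) = C1/cos(a)^(9/7)


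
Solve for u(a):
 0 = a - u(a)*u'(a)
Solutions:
 u(a) = -sqrt(C1 + a^2)
 u(a) = sqrt(C1 + a^2)


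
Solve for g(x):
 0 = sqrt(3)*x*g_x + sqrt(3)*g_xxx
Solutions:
 g(x) = C1 + Integral(C2*airyai(-x) + C3*airybi(-x), x)


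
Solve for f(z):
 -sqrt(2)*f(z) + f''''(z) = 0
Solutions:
 f(z) = C1*exp(-2^(1/8)*z) + C2*exp(2^(1/8)*z) + C3*sin(2^(1/8)*z) + C4*cos(2^(1/8)*z)


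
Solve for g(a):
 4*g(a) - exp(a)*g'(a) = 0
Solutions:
 g(a) = C1*exp(-4*exp(-a))


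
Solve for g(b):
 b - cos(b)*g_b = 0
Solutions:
 g(b) = C1 + Integral(b/cos(b), b)


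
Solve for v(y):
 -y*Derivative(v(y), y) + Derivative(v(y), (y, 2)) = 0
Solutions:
 v(y) = C1 + C2*erfi(sqrt(2)*y/2)


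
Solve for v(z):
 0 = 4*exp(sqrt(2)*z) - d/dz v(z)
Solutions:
 v(z) = C1 + 2*sqrt(2)*exp(sqrt(2)*z)


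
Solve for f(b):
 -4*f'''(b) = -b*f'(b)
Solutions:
 f(b) = C1 + Integral(C2*airyai(2^(1/3)*b/2) + C3*airybi(2^(1/3)*b/2), b)


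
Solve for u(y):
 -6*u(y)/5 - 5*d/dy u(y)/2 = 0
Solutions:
 u(y) = C1*exp(-12*y/25)


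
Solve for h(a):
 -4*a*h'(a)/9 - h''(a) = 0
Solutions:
 h(a) = C1 + C2*erf(sqrt(2)*a/3)


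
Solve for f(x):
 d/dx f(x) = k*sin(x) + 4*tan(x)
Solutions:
 f(x) = C1 - k*cos(x) - 4*log(cos(x))


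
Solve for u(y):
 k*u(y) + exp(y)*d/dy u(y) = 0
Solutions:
 u(y) = C1*exp(k*exp(-y))


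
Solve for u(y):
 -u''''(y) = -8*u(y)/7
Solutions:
 u(y) = C1*exp(-14^(3/4)*y/7) + C2*exp(14^(3/4)*y/7) + C3*sin(14^(3/4)*y/7) + C4*cos(14^(3/4)*y/7)


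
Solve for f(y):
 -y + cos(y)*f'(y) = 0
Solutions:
 f(y) = C1 + Integral(y/cos(y), y)


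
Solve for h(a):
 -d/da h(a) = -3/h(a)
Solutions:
 h(a) = -sqrt(C1 + 6*a)
 h(a) = sqrt(C1 + 6*a)


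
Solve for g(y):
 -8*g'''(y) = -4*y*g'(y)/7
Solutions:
 g(y) = C1 + Integral(C2*airyai(14^(2/3)*y/14) + C3*airybi(14^(2/3)*y/14), y)


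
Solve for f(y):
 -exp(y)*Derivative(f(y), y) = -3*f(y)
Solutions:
 f(y) = C1*exp(-3*exp(-y))


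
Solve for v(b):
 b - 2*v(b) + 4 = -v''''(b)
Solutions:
 v(b) = C1*exp(-2^(1/4)*b) + C2*exp(2^(1/4)*b) + C3*sin(2^(1/4)*b) + C4*cos(2^(1/4)*b) + b/2 + 2


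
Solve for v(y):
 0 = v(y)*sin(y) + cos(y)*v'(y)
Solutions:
 v(y) = C1*cos(y)


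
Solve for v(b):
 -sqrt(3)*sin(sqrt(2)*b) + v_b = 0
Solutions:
 v(b) = C1 - sqrt(6)*cos(sqrt(2)*b)/2


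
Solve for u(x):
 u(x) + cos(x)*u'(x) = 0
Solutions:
 u(x) = C1*sqrt(sin(x) - 1)/sqrt(sin(x) + 1)


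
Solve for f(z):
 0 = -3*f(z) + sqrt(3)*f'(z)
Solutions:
 f(z) = C1*exp(sqrt(3)*z)


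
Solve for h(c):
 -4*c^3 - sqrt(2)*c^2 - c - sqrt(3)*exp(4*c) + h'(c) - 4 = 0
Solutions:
 h(c) = C1 + c^4 + sqrt(2)*c^3/3 + c^2/2 + 4*c + sqrt(3)*exp(4*c)/4


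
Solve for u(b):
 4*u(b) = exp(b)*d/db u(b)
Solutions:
 u(b) = C1*exp(-4*exp(-b))


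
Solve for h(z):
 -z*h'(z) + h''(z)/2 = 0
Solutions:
 h(z) = C1 + C2*erfi(z)


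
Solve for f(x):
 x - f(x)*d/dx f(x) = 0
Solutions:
 f(x) = -sqrt(C1 + x^2)
 f(x) = sqrt(C1 + x^2)


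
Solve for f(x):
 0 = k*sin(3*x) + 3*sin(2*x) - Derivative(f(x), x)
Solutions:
 f(x) = C1 - k*cos(3*x)/3 - 3*cos(2*x)/2


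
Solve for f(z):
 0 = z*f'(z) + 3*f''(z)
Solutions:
 f(z) = C1 + C2*erf(sqrt(6)*z/6)


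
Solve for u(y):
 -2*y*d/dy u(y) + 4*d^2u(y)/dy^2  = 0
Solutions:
 u(y) = C1 + C2*erfi(y/2)


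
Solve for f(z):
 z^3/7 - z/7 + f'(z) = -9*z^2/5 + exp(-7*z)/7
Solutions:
 f(z) = C1 - z^4/28 - 3*z^3/5 + z^2/14 - exp(-7*z)/49


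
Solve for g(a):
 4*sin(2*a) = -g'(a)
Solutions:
 g(a) = C1 + 2*cos(2*a)


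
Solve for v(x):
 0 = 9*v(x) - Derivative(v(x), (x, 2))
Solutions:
 v(x) = C1*exp(-3*x) + C2*exp(3*x)


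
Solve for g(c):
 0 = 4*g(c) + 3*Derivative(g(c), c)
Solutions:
 g(c) = C1*exp(-4*c/3)


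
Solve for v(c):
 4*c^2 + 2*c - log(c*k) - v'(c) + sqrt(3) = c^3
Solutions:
 v(c) = C1 - c^4/4 + 4*c^3/3 + c^2 - c*log(c*k) + c*(1 + sqrt(3))


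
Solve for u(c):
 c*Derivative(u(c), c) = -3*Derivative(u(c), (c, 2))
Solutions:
 u(c) = C1 + C2*erf(sqrt(6)*c/6)


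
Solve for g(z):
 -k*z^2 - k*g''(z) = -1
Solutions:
 g(z) = C1 + C2*z - z^4/12 + z^2/(2*k)


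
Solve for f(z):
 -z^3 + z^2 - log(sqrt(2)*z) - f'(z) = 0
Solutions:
 f(z) = C1 - z^4/4 + z^3/3 - z*log(z) - z*log(2)/2 + z


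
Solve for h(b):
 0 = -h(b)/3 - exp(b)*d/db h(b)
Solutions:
 h(b) = C1*exp(exp(-b)/3)


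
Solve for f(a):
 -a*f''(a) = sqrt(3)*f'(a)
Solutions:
 f(a) = C1 + C2*a^(1 - sqrt(3))


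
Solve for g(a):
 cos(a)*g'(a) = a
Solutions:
 g(a) = C1 + Integral(a/cos(a), a)


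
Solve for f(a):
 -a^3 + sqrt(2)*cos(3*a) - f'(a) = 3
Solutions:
 f(a) = C1 - a^4/4 - 3*a + sqrt(2)*sin(3*a)/3


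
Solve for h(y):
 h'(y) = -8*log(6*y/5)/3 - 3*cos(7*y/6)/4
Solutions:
 h(y) = C1 - 8*y*log(y)/3 - 8*y*log(6)/3 + 8*y/3 + 8*y*log(5)/3 - 9*sin(7*y/6)/14


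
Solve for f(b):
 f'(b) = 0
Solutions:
 f(b) = C1


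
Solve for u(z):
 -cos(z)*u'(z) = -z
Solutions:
 u(z) = C1 + Integral(z/cos(z), z)


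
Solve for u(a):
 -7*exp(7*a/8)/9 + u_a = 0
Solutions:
 u(a) = C1 + 8*exp(7*a/8)/9


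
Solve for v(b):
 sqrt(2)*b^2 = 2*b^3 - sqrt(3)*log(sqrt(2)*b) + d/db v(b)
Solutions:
 v(b) = C1 - b^4/2 + sqrt(2)*b^3/3 + sqrt(3)*b*log(b) - sqrt(3)*b + sqrt(3)*b*log(2)/2


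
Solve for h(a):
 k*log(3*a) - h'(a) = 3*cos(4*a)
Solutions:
 h(a) = C1 + a*k*(log(a) - 1) + a*k*log(3) - 3*sin(4*a)/4


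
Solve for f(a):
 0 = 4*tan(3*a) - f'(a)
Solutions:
 f(a) = C1 - 4*log(cos(3*a))/3


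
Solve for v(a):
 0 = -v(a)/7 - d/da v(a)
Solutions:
 v(a) = C1*exp(-a/7)


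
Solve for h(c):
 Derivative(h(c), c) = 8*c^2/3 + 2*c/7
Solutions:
 h(c) = C1 + 8*c^3/9 + c^2/7


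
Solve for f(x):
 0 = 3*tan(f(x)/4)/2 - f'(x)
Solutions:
 f(x) = -4*asin(C1*exp(3*x/8)) + 4*pi
 f(x) = 4*asin(C1*exp(3*x/8))


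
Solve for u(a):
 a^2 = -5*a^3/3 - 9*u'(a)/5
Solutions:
 u(a) = C1 - 25*a^4/108 - 5*a^3/27


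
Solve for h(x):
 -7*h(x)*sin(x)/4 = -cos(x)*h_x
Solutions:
 h(x) = C1/cos(x)^(7/4)


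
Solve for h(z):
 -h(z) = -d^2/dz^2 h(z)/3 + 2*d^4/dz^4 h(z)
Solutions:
 h(z) = (C1*sin(2^(3/4)*z*sin(atan(sqrt(71))/2)/2) + C2*cos(2^(3/4)*z*sin(atan(sqrt(71))/2)/2))*exp(-2^(3/4)*z*cos(atan(sqrt(71))/2)/2) + (C3*sin(2^(3/4)*z*sin(atan(sqrt(71))/2)/2) + C4*cos(2^(3/4)*z*sin(atan(sqrt(71))/2)/2))*exp(2^(3/4)*z*cos(atan(sqrt(71))/2)/2)


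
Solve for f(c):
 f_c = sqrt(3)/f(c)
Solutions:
 f(c) = -sqrt(C1 + 2*sqrt(3)*c)
 f(c) = sqrt(C1 + 2*sqrt(3)*c)


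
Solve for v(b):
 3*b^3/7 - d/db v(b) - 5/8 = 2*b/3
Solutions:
 v(b) = C1 + 3*b^4/28 - b^2/3 - 5*b/8


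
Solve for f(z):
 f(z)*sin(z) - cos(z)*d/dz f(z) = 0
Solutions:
 f(z) = C1/cos(z)


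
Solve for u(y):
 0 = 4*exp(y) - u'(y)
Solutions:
 u(y) = C1 + 4*exp(y)


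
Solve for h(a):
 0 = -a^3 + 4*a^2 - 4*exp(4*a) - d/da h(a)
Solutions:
 h(a) = C1 - a^4/4 + 4*a^3/3 - exp(4*a)


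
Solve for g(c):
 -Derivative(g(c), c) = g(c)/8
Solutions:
 g(c) = C1*exp(-c/8)


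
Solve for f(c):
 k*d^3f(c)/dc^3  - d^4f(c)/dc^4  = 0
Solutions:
 f(c) = C1 + C2*c + C3*c^2 + C4*exp(c*k)


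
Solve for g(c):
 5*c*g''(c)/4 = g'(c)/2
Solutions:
 g(c) = C1 + C2*c^(7/5)


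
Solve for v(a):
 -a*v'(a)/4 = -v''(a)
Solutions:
 v(a) = C1 + C2*erfi(sqrt(2)*a/4)


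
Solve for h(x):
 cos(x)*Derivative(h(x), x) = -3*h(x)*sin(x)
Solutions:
 h(x) = C1*cos(x)^3


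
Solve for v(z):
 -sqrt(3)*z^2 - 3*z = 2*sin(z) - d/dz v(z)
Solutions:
 v(z) = C1 + sqrt(3)*z^3/3 + 3*z^2/2 - 2*cos(z)


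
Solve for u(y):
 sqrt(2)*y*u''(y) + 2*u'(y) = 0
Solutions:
 u(y) = C1 + C2*y^(1 - sqrt(2))


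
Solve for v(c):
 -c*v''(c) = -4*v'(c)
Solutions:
 v(c) = C1 + C2*c^5


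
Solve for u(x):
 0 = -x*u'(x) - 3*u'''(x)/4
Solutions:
 u(x) = C1 + Integral(C2*airyai(-6^(2/3)*x/3) + C3*airybi(-6^(2/3)*x/3), x)


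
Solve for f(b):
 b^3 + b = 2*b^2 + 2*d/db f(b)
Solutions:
 f(b) = C1 + b^4/8 - b^3/3 + b^2/4


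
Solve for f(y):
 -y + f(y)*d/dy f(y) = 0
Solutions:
 f(y) = -sqrt(C1 + y^2)
 f(y) = sqrt(C1 + y^2)


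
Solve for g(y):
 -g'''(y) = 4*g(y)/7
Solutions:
 g(y) = C3*exp(-14^(2/3)*y/7) + (C1*sin(14^(2/3)*sqrt(3)*y/14) + C2*cos(14^(2/3)*sqrt(3)*y/14))*exp(14^(2/3)*y/14)


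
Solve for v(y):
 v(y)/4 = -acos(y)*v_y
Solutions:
 v(y) = C1*exp(-Integral(1/acos(y), y)/4)


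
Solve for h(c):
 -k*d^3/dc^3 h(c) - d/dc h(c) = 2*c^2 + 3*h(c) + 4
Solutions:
 h(c) = C1*exp(2^(1/3)*c*(6^(1/3)*(sqrt(3)*sqrt((243 + 4/k)/k^2) + 27/k)^(1/3)/12 - 2^(1/3)*3^(5/6)*I*(sqrt(3)*sqrt((243 + 4/k)/k^2) + 27/k)^(1/3)/12 + 2/(k*(-3^(1/3) + 3^(5/6)*I)*(sqrt(3)*sqrt((243 + 4/k)/k^2) + 27/k)^(1/3)))) + C2*exp(2^(1/3)*c*(6^(1/3)*(sqrt(3)*sqrt((243 + 4/k)/k^2) + 27/k)^(1/3)/12 + 2^(1/3)*3^(5/6)*I*(sqrt(3)*sqrt((243 + 4/k)/k^2) + 27/k)^(1/3)/12 - 2/(k*(3^(1/3) + 3^(5/6)*I)*(sqrt(3)*sqrt((243 + 4/k)/k^2) + 27/k)^(1/3)))) + C3*exp(6^(1/3)*c*(-2^(1/3)*(sqrt(3)*sqrt((243 + 4/k)/k^2) + 27/k)^(1/3) + 2*3^(1/3)/(k*(sqrt(3)*sqrt((243 + 4/k)/k^2) + 27/k)^(1/3)))/6) - 2*c^2/3 + 4*c/9 - 40/27


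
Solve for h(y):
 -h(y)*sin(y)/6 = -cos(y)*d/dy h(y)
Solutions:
 h(y) = C1/cos(y)^(1/6)


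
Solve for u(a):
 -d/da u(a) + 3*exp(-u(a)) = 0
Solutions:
 u(a) = log(C1 + 3*a)


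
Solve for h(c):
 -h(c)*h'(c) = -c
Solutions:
 h(c) = -sqrt(C1 + c^2)
 h(c) = sqrt(C1 + c^2)


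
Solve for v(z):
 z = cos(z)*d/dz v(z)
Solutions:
 v(z) = C1 + Integral(z/cos(z), z)


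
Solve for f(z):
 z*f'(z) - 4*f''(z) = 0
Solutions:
 f(z) = C1 + C2*erfi(sqrt(2)*z/4)


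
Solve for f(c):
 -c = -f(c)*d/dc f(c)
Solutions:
 f(c) = -sqrt(C1 + c^2)
 f(c) = sqrt(C1 + c^2)


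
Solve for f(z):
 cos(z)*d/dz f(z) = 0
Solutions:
 f(z) = C1


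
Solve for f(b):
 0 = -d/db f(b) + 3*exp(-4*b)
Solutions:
 f(b) = C1 - 3*exp(-4*b)/4


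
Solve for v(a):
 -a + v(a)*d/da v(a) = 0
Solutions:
 v(a) = -sqrt(C1 + a^2)
 v(a) = sqrt(C1 + a^2)


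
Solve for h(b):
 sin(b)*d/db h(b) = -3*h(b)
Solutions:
 h(b) = C1*(cos(b) + 1)^(3/2)/(cos(b) - 1)^(3/2)


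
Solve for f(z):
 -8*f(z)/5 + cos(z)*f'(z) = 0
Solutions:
 f(z) = C1*(sin(z) + 1)^(4/5)/(sin(z) - 1)^(4/5)


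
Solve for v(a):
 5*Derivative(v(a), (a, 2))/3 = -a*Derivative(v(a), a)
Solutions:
 v(a) = C1 + C2*erf(sqrt(30)*a/10)


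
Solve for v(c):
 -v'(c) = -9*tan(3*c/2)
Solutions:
 v(c) = C1 - 6*log(cos(3*c/2))


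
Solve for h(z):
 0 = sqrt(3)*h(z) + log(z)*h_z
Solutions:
 h(z) = C1*exp(-sqrt(3)*li(z))


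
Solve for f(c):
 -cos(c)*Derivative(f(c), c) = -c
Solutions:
 f(c) = C1 + Integral(c/cos(c), c)


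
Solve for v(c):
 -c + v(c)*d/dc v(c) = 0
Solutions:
 v(c) = -sqrt(C1 + c^2)
 v(c) = sqrt(C1 + c^2)


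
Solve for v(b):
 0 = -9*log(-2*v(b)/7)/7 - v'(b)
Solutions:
 7*Integral(1/(log(-_y) - log(7) + log(2)), (_y, v(b)))/9 = C1 - b


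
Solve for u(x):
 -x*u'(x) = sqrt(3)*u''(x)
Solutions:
 u(x) = C1 + C2*erf(sqrt(2)*3^(3/4)*x/6)


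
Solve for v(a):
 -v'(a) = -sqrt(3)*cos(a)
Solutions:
 v(a) = C1 + sqrt(3)*sin(a)


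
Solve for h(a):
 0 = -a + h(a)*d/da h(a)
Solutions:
 h(a) = -sqrt(C1 + a^2)
 h(a) = sqrt(C1 + a^2)


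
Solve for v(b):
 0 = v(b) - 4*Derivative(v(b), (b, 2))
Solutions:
 v(b) = C1*exp(-b/2) + C2*exp(b/2)


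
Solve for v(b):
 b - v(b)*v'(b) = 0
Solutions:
 v(b) = -sqrt(C1 + b^2)
 v(b) = sqrt(C1 + b^2)


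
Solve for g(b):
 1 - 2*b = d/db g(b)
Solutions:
 g(b) = C1 - b^2 + b


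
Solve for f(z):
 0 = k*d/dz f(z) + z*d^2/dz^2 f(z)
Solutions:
 f(z) = C1 + z^(1 - re(k))*(C2*sin(log(z)*Abs(im(k))) + C3*cos(log(z)*im(k)))


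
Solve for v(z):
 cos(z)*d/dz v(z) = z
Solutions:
 v(z) = C1 + Integral(z/cos(z), z)


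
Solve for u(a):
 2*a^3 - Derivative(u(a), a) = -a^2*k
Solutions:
 u(a) = C1 + a^4/2 + a^3*k/3


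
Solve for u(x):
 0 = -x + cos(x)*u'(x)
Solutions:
 u(x) = C1 + Integral(x/cos(x), x)


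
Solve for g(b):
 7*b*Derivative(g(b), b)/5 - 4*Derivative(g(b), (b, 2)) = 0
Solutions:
 g(b) = C1 + C2*erfi(sqrt(70)*b/20)


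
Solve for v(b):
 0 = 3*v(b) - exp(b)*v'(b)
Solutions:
 v(b) = C1*exp(-3*exp(-b))


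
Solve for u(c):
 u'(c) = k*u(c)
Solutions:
 u(c) = C1*exp(c*k)


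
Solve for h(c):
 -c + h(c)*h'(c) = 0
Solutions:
 h(c) = -sqrt(C1 + c^2)
 h(c) = sqrt(C1 + c^2)


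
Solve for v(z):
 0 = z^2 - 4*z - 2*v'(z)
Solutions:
 v(z) = C1 + z^3/6 - z^2


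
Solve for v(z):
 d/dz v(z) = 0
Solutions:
 v(z) = C1


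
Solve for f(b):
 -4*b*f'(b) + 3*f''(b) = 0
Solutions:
 f(b) = C1 + C2*erfi(sqrt(6)*b/3)


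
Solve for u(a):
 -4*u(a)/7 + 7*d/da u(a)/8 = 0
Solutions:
 u(a) = C1*exp(32*a/49)


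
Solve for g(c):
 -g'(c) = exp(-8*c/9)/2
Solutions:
 g(c) = C1 + 9*exp(-8*c/9)/16


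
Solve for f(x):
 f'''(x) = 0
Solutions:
 f(x) = C1 + C2*x + C3*x^2


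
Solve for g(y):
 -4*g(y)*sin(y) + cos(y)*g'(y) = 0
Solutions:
 g(y) = C1/cos(y)^4


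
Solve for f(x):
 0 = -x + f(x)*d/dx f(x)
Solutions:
 f(x) = -sqrt(C1 + x^2)
 f(x) = sqrt(C1 + x^2)


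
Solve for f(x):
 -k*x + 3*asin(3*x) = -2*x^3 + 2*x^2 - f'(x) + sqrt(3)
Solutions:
 f(x) = C1 + k*x^2/2 - x^4/2 + 2*x^3/3 - 3*x*asin(3*x) + sqrt(3)*x - sqrt(1 - 9*x^2)


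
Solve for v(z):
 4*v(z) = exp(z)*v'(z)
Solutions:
 v(z) = C1*exp(-4*exp(-z))


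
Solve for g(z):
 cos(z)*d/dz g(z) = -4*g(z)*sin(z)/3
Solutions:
 g(z) = C1*cos(z)^(4/3)


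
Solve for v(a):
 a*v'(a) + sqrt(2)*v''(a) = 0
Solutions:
 v(a) = C1 + C2*erf(2^(1/4)*a/2)


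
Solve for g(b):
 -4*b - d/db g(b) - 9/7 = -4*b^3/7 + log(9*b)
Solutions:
 g(b) = C1 + b^4/7 - 2*b^2 - b*log(b) - b*log(9) - 2*b/7


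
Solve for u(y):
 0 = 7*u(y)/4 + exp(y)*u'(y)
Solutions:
 u(y) = C1*exp(7*exp(-y)/4)


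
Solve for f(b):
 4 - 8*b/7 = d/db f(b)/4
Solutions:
 f(b) = C1 - 16*b^2/7 + 16*b


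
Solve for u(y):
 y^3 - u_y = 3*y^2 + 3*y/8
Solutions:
 u(y) = C1 + y^4/4 - y^3 - 3*y^2/16


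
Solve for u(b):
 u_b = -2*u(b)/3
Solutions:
 u(b) = C1*exp(-2*b/3)


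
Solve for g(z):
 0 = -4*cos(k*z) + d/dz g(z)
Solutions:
 g(z) = C1 + 4*sin(k*z)/k


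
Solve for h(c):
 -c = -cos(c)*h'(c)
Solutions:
 h(c) = C1 + Integral(c/cos(c), c)


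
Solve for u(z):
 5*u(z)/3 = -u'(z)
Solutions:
 u(z) = C1*exp(-5*z/3)


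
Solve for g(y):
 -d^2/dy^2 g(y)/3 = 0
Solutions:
 g(y) = C1 + C2*y


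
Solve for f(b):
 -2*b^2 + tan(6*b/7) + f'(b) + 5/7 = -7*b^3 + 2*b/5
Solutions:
 f(b) = C1 - 7*b^4/4 + 2*b^3/3 + b^2/5 - 5*b/7 + 7*log(cos(6*b/7))/6


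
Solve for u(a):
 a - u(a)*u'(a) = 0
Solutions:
 u(a) = -sqrt(C1 + a^2)
 u(a) = sqrt(C1 + a^2)


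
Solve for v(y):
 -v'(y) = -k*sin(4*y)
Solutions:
 v(y) = C1 - k*cos(4*y)/4


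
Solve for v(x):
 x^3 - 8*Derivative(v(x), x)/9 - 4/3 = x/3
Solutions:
 v(x) = C1 + 9*x^4/32 - 3*x^2/16 - 3*x/2


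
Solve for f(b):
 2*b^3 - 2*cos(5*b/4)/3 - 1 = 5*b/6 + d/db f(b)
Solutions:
 f(b) = C1 + b^4/2 - 5*b^2/12 - b - 8*sin(5*b/4)/15


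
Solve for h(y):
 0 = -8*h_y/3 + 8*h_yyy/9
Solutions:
 h(y) = C1 + C2*exp(-sqrt(3)*y) + C3*exp(sqrt(3)*y)


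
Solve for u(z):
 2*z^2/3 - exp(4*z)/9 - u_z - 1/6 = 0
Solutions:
 u(z) = C1 + 2*z^3/9 - z/6 - exp(4*z)/36


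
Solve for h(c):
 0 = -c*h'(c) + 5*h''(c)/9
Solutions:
 h(c) = C1 + C2*erfi(3*sqrt(10)*c/10)


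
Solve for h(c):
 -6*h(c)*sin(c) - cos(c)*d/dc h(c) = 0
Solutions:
 h(c) = C1*cos(c)^6


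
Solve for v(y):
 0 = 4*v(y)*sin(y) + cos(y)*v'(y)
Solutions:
 v(y) = C1*cos(y)^4


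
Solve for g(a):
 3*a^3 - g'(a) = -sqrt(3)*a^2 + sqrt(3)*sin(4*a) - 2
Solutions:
 g(a) = C1 + 3*a^4/4 + sqrt(3)*a^3/3 + 2*a + sqrt(3)*cos(4*a)/4


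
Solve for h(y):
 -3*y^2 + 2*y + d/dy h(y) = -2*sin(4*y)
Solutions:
 h(y) = C1 + y^3 - y^2 + cos(4*y)/2


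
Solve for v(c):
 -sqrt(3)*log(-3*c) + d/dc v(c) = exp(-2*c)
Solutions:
 v(c) = C1 + sqrt(3)*c*log(-c) + sqrt(3)*c*(-1 + log(3)) - exp(-2*c)/2


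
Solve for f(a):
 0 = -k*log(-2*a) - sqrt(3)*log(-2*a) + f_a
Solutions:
 f(a) = C1 + a*(k + sqrt(3))*log(-a) + a*(-k + k*log(2) - sqrt(3) + sqrt(3)*log(2))


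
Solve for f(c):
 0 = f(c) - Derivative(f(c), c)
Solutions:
 f(c) = C1*exp(c)


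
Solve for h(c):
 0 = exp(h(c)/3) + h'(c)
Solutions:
 h(c) = 3*log(1/(C1 + c)) + 3*log(3)


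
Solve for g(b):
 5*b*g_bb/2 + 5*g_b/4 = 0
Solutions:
 g(b) = C1 + C2*sqrt(b)


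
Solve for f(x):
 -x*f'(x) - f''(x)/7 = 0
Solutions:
 f(x) = C1 + C2*erf(sqrt(14)*x/2)


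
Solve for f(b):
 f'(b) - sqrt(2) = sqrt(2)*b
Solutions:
 f(b) = C1 + sqrt(2)*b^2/2 + sqrt(2)*b


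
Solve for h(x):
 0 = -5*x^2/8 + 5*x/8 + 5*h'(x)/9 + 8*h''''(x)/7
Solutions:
 h(x) = C1 + C4*exp(-105^(1/3)*x/6) + 3*x^3/8 - 9*x^2/16 + (C2*sin(3^(5/6)*35^(1/3)*x/12) + C3*cos(3^(5/6)*35^(1/3)*x/12))*exp(105^(1/3)*x/12)


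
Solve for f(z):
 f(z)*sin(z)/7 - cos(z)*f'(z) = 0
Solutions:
 f(z) = C1/cos(z)^(1/7)


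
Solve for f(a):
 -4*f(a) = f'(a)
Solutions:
 f(a) = C1*exp(-4*a)


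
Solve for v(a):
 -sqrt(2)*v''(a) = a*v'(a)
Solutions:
 v(a) = C1 + C2*erf(2^(1/4)*a/2)


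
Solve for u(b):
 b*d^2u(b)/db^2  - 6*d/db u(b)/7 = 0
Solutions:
 u(b) = C1 + C2*b^(13/7)


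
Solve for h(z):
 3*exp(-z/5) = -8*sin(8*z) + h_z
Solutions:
 h(z) = C1 - cos(8*z) - 15*exp(-z/5)


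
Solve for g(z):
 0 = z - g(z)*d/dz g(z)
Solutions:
 g(z) = -sqrt(C1 + z^2)
 g(z) = sqrt(C1 + z^2)


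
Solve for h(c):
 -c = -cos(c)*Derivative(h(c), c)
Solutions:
 h(c) = C1 + Integral(c/cos(c), c)


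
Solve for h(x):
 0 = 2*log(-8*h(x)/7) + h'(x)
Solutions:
 Integral(1/(log(-_y) - log(7) + 3*log(2)), (_y, h(x)))/2 = C1 - x


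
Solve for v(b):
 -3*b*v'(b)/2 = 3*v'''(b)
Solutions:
 v(b) = C1 + Integral(C2*airyai(-2^(2/3)*b/2) + C3*airybi(-2^(2/3)*b/2), b)


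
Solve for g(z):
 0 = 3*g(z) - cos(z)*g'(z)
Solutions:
 g(z) = C1*(sin(z) + 1)^(3/2)/(sin(z) - 1)^(3/2)


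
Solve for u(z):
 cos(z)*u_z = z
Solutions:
 u(z) = C1 + Integral(z/cos(z), z)


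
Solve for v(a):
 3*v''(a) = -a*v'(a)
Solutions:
 v(a) = C1 + C2*erf(sqrt(6)*a/6)


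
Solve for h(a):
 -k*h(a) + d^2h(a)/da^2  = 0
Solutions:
 h(a) = C1*exp(-a*sqrt(k)) + C2*exp(a*sqrt(k))


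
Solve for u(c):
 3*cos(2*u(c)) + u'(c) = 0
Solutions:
 u(c) = -asin((C1 + exp(12*c))/(C1 - exp(12*c)))/2 + pi/2
 u(c) = asin((C1 + exp(12*c))/(C1 - exp(12*c)))/2


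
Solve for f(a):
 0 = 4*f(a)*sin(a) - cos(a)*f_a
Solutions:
 f(a) = C1/cos(a)^4


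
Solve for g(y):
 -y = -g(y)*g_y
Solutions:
 g(y) = -sqrt(C1 + y^2)
 g(y) = sqrt(C1 + y^2)


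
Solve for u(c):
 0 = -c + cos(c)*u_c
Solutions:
 u(c) = C1 + Integral(c/cos(c), c)


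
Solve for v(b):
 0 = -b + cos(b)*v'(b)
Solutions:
 v(b) = C1 + Integral(b/cos(b), b)


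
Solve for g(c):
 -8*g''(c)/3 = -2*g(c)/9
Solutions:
 g(c) = C1*exp(-sqrt(3)*c/6) + C2*exp(sqrt(3)*c/6)


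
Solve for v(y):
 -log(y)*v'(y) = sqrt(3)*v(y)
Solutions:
 v(y) = C1*exp(-sqrt(3)*li(y))


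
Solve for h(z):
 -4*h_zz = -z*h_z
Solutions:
 h(z) = C1 + C2*erfi(sqrt(2)*z/4)


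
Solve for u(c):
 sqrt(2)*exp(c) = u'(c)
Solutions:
 u(c) = C1 + sqrt(2)*exp(c)


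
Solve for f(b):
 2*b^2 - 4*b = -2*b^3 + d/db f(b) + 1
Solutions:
 f(b) = C1 + b^4/2 + 2*b^3/3 - 2*b^2 - b


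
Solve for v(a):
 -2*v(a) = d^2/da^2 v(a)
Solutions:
 v(a) = C1*sin(sqrt(2)*a) + C2*cos(sqrt(2)*a)


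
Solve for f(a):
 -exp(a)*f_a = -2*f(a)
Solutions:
 f(a) = C1*exp(-2*exp(-a))


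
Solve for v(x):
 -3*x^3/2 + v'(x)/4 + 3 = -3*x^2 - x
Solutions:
 v(x) = C1 + 3*x^4/2 - 4*x^3 - 2*x^2 - 12*x


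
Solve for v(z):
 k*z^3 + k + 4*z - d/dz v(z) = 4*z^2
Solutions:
 v(z) = C1 + k*z^4/4 + k*z - 4*z^3/3 + 2*z^2


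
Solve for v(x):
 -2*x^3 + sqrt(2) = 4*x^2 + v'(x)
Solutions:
 v(x) = C1 - x^4/2 - 4*x^3/3 + sqrt(2)*x


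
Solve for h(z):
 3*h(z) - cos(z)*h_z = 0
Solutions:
 h(z) = C1*(sin(z) + 1)^(3/2)/(sin(z) - 1)^(3/2)


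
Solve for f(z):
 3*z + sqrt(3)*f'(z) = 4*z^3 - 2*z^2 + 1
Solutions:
 f(z) = C1 + sqrt(3)*z^4/3 - 2*sqrt(3)*z^3/9 - sqrt(3)*z^2/2 + sqrt(3)*z/3


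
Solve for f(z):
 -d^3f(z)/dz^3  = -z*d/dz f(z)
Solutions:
 f(z) = C1 + Integral(C2*airyai(z) + C3*airybi(z), z)


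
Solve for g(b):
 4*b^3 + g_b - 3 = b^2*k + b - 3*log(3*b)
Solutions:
 g(b) = C1 - b^4 + b^3*k/3 + b^2/2 - 3*b*log(b) - b*log(27) + 6*b


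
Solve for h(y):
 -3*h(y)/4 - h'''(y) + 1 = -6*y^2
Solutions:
 h(y) = C3*exp(-6^(1/3)*y/2) + 8*y^2 + (C1*sin(2^(1/3)*3^(5/6)*y/4) + C2*cos(2^(1/3)*3^(5/6)*y/4))*exp(6^(1/3)*y/4) + 4/3


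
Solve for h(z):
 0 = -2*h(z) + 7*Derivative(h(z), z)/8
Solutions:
 h(z) = C1*exp(16*z/7)


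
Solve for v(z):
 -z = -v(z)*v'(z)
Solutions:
 v(z) = -sqrt(C1 + z^2)
 v(z) = sqrt(C1 + z^2)


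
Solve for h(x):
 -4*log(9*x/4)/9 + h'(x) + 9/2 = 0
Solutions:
 h(x) = C1 + 4*x*log(x)/9 - 89*x/18 - 8*x*log(2)/9 + 8*x*log(3)/9


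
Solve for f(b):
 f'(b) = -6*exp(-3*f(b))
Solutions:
 f(b) = log(C1 - 18*b)/3
 f(b) = log((-3^(1/3) - 3^(5/6)*I)*(C1 - 6*b)^(1/3)/2)
 f(b) = log((-3^(1/3) + 3^(5/6)*I)*(C1 - 6*b)^(1/3)/2)


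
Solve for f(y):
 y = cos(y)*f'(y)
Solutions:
 f(y) = C1 + Integral(y/cos(y), y)


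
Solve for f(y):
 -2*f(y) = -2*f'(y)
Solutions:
 f(y) = C1*exp(y)


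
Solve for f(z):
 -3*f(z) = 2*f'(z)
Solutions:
 f(z) = C1*exp(-3*z/2)


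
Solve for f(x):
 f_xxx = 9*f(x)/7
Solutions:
 f(x) = C3*exp(21^(2/3)*x/7) + (C1*sin(3*3^(1/6)*7^(2/3)*x/14) + C2*cos(3*3^(1/6)*7^(2/3)*x/14))*exp(-21^(2/3)*x/14)


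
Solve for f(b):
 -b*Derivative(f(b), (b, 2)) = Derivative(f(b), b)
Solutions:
 f(b) = C1 + C2*log(b)


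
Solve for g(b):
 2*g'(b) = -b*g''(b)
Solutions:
 g(b) = C1 + C2/b


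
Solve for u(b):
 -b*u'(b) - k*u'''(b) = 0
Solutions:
 u(b) = C1 + Integral(C2*airyai(b*(-1/k)^(1/3)) + C3*airybi(b*(-1/k)^(1/3)), b)


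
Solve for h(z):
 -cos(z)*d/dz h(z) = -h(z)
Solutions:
 h(z) = C1*sqrt(sin(z) + 1)/sqrt(sin(z) - 1)


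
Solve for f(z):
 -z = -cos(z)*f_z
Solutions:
 f(z) = C1 + Integral(z/cos(z), z)


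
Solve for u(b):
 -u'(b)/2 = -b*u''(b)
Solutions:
 u(b) = C1 + C2*b^(3/2)


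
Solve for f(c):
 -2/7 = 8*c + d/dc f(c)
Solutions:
 f(c) = C1 - 4*c^2 - 2*c/7


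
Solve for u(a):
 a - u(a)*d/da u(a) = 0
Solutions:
 u(a) = -sqrt(C1 + a^2)
 u(a) = sqrt(C1 + a^2)


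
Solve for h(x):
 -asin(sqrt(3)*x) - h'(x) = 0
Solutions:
 h(x) = C1 - x*asin(sqrt(3)*x) - sqrt(3)*sqrt(1 - 3*x^2)/3


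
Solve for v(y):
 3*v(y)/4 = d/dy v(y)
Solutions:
 v(y) = C1*exp(3*y/4)


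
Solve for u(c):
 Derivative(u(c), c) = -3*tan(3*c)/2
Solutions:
 u(c) = C1 + log(cos(3*c))/2


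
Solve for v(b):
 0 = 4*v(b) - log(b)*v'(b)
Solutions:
 v(b) = C1*exp(4*li(b))


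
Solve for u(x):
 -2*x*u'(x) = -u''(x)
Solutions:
 u(x) = C1 + C2*erfi(x)


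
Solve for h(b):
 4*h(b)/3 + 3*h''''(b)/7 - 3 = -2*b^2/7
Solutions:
 h(b) = -3*b^2/14 + (C1*sin(sqrt(3)*7^(1/4)*b/3) + C2*cos(sqrt(3)*7^(1/4)*b/3))*exp(-sqrt(3)*7^(1/4)*b/3) + (C3*sin(sqrt(3)*7^(1/4)*b/3) + C4*cos(sqrt(3)*7^(1/4)*b/3))*exp(sqrt(3)*7^(1/4)*b/3) + 9/4


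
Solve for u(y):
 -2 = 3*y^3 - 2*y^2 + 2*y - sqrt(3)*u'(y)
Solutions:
 u(y) = C1 + sqrt(3)*y^4/4 - 2*sqrt(3)*y^3/9 + sqrt(3)*y^2/3 + 2*sqrt(3)*y/3


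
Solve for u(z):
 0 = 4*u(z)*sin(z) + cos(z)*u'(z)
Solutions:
 u(z) = C1*cos(z)^4


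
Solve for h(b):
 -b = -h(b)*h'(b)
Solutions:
 h(b) = -sqrt(C1 + b^2)
 h(b) = sqrt(C1 + b^2)


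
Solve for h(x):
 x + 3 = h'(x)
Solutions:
 h(x) = C1 + x^2/2 + 3*x


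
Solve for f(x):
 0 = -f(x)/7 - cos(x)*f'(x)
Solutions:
 f(x) = C1*(sin(x) - 1)^(1/14)/(sin(x) + 1)^(1/14)


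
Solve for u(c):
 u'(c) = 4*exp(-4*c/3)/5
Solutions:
 u(c) = C1 - 3*exp(-4*c/3)/5


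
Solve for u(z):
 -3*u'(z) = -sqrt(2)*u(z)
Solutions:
 u(z) = C1*exp(sqrt(2)*z/3)


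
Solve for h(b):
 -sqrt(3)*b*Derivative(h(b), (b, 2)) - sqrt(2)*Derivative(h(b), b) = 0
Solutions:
 h(b) = C1 + C2*b^(1 - sqrt(6)/3)


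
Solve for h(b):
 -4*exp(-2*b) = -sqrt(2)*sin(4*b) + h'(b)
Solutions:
 h(b) = C1 - sqrt(2)*cos(4*b)/4 + 2*exp(-2*b)


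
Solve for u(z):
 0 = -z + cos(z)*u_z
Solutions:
 u(z) = C1 + Integral(z/cos(z), z)


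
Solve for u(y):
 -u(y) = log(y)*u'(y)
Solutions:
 u(y) = C1*exp(-li(y))


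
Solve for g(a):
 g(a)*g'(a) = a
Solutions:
 g(a) = -sqrt(C1 + a^2)
 g(a) = sqrt(C1 + a^2)


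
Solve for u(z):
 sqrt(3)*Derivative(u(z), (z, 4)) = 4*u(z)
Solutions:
 u(z) = C1*exp(-sqrt(2)*3^(7/8)*z/3) + C2*exp(sqrt(2)*3^(7/8)*z/3) + C3*sin(sqrt(2)*3^(7/8)*z/3) + C4*cos(sqrt(2)*3^(7/8)*z/3)


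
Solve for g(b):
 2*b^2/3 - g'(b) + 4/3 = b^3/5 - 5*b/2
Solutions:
 g(b) = C1 - b^4/20 + 2*b^3/9 + 5*b^2/4 + 4*b/3


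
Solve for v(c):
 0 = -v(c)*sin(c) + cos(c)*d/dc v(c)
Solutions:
 v(c) = C1/cos(c)


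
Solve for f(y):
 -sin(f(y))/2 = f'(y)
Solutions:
 f(y) = -acos((-C1 - exp(y))/(C1 - exp(y))) + 2*pi
 f(y) = acos((-C1 - exp(y))/(C1 - exp(y)))


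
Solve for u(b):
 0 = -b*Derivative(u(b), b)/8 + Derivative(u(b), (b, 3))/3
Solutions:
 u(b) = C1 + Integral(C2*airyai(3^(1/3)*b/2) + C3*airybi(3^(1/3)*b/2), b)


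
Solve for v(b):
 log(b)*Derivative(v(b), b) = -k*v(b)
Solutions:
 v(b) = C1*exp(-k*li(b))


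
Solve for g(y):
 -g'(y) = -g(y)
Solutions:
 g(y) = C1*exp(y)


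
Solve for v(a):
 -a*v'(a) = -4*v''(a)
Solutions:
 v(a) = C1 + C2*erfi(sqrt(2)*a/4)


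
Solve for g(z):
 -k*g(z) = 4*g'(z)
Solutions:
 g(z) = C1*exp(-k*z/4)


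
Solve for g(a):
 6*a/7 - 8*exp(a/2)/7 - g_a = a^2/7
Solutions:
 g(a) = C1 - a^3/21 + 3*a^2/7 - 16*exp(a/2)/7


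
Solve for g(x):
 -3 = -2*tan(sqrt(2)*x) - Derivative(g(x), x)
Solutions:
 g(x) = C1 + 3*x + sqrt(2)*log(cos(sqrt(2)*x))


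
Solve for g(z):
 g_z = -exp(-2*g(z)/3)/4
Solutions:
 g(z) = 3*log(-sqrt(C1 - z)) - 3*log(6)/2
 g(z) = 3*log(C1 - z/6)/2


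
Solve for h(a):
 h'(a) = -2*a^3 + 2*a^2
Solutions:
 h(a) = C1 - a^4/2 + 2*a^3/3


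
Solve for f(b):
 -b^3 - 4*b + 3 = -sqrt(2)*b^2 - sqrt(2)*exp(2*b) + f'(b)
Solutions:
 f(b) = C1 - b^4/4 + sqrt(2)*b^3/3 - 2*b^2 + 3*b + sqrt(2)*exp(2*b)/2


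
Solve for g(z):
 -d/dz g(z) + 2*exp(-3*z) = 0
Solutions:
 g(z) = C1 - 2*exp(-3*z)/3


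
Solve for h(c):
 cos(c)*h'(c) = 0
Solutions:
 h(c) = C1


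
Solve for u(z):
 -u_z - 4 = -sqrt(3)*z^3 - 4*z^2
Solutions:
 u(z) = C1 + sqrt(3)*z^4/4 + 4*z^3/3 - 4*z


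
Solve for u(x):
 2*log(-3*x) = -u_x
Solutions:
 u(x) = C1 - 2*x*log(-x) + 2*x*(1 - log(3))


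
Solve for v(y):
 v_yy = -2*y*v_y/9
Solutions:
 v(y) = C1 + C2*erf(y/3)


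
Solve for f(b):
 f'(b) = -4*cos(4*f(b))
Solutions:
 f(b) = -asin((C1 + exp(32*b))/(C1 - exp(32*b)))/4 + pi/4
 f(b) = asin((C1 + exp(32*b))/(C1 - exp(32*b)))/4


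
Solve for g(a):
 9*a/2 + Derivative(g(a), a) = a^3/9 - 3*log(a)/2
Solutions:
 g(a) = C1 + a^4/36 - 9*a^2/4 - 3*a*log(a)/2 + 3*a/2


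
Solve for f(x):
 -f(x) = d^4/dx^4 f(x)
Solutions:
 f(x) = (C1*sin(sqrt(2)*x/2) + C2*cos(sqrt(2)*x/2))*exp(-sqrt(2)*x/2) + (C3*sin(sqrt(2)*x/2) + C4*cos(sqrt(2)*x/2))*exp(sqrt(2)*x/2)


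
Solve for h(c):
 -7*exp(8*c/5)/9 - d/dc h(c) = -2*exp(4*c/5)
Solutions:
 h(c) = C1 - 35*exp(8*c/5)/72 + 5*exp(4*c/5)/2


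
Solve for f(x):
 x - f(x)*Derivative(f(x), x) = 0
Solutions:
 f(x) = -sqrt(C1 + x^2)
 f(x) = sqrt(C1 + x^2)


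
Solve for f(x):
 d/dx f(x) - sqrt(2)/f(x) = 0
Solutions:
 f(x) = -sqrt(C1 + 2*sqrt(2)*x)
 f(x) = sqrt(C1 + 2*sqrt(2)*x)


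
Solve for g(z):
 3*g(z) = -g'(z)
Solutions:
 g(z) = C1*exp(-3*z)


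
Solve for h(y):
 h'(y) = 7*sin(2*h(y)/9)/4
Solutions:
 -7*y/4 + 9*log(cos(2*h(y)/9) - 1)/4 - 9*log(cos(2*h(y)/9) + 1)/4 = C1


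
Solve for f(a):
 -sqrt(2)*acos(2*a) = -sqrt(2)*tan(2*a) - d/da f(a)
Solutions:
 f(a) = C1 + sqrt(2)*(a*acos(2*a) - sqrt(1 - 4*a^2)/2) + sqrt(2)*log(cos(2*a))/2


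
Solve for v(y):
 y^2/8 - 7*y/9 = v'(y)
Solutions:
 v(y) = C1 + y^3/24 - 7*y^2/18


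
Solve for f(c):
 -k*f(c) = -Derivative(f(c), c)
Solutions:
 f(c) = C1*exp(c*k)


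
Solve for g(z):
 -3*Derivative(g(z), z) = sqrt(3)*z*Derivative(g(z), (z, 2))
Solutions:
 g(z) = C1 + C2*z^(1 - sqrt(3))


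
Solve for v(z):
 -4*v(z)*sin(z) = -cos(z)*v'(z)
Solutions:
 v(z) = C1/cos(z)^4


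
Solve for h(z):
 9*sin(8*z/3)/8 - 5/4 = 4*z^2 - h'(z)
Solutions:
 h(z) = C1 + 4*z^3/3 + 5*z/4 + 27*cos(8*z/3)/64


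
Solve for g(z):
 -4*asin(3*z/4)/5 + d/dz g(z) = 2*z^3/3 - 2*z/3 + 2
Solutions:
 g(z) = C1 + z^4/6 - z^2/3 + 4*z*asin(3*z/4)/5 + 2*z + 4*sqrt(16 - 9*z^2)/15


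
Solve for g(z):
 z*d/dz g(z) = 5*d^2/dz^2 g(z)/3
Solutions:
 g(z) = C1 + C2*erfi(sqrt(30)*z/10)


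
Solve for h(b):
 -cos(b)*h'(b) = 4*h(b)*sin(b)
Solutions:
 h(b) = C1*cos(b)^4


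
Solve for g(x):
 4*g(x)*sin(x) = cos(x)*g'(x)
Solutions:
 g(x) = C1/cos(x)^4


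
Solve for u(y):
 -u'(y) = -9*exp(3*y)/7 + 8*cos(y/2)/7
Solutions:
 u(y) = C1 + 3*exp(3*y)/7 - 16*sin(y/2)/7


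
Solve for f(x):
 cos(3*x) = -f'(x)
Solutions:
 f(x) = C1 - sin(3*x)/3


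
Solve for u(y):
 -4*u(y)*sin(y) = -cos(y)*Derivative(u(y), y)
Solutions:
 u(y) = C1/cos(y)^4


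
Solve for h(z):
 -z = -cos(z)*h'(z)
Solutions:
 h(z) = C1 + Integral(z/cos(z), z)


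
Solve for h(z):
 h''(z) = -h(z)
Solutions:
 h(z) = C1*sin(z) + C2*cos(z)


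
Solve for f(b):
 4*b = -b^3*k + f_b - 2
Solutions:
 f(b) = C1 + b^4*k/4 + 2*b^2 + 2*b


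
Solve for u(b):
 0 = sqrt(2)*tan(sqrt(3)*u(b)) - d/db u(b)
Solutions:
 u(b) = sqrt(3)*(pi - asin(C1*exp(sqrt(6)*b)))/3
 u(b) = sqrt(3)*asin(C1*exp(sqrt(6)*b))/3


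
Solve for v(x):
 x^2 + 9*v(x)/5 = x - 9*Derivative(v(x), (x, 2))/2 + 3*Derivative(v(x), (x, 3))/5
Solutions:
 v(x) = C1*exp(x*(-(2*sqrt(786) + 137)^(1/3) - 25/(2*sqrt(786) + 137)^(1/3) + 10)/4)*sin(sqrt(3)*x*(-(2*sqrt(786) + 137)^(1/3) + 25/(2*sqrt(786) + 137)^(1/3))/4) + C2*exp(x*(-(2*sqrt(786) + 137)^(1/3) - 25/(2*sqrt(786) + 137)^(1/3) + 10)/4)*cos(sqrt(3)*x*(-(2*sqrt(786) + 137)^(1/3) + 25/(2*sqrt(786) + 137)^(1/3))/4) + C3*exp(x*(25/(2*sqrt(786) + 137)^(1/3) + 5 + (2*sqrt(786) + 137)^(1/3))/2) - 5*x^2/9 + 5*x/9 + 25/9


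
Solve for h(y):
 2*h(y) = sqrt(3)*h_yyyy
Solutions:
 h(y) = C1*exp(-2^(1/4)*3^(7/8)*y/3) + C2*exp(2^(1/4)*3^(7/8)*y/3) + C3*sin(2^(1/4)*3^(7/8)*y/3) + C4*cos(2^(1/4)*3^(7/8)*y/3)


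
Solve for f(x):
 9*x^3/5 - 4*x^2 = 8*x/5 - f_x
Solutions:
 f(x) = C1 - 9*x^4/20 + 4*x^3/3 + 4*x^2/5


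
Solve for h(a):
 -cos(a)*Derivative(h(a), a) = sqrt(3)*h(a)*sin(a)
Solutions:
 h(a) = C1*cos(a)^(sqrt(3))


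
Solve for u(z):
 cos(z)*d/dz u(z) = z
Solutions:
 u(z) = C1 + Integral(z/cos(z), z)


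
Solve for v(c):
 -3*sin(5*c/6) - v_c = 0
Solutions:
 v(c) = C1 + 18*cos(5*c/6)/5


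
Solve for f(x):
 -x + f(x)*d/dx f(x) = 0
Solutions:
 f(x) = -sqrt(C1 + x^2)
 f(x) = sqrt(C1 + x^2)


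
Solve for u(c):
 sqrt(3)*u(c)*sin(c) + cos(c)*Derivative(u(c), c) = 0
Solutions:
 u(c) = C1*cos(c)^(sqrt(3))


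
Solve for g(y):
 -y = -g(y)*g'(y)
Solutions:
 g(y) = -sqrt(C1 + y^2)
 g(y) = sqrt(C1 + y^2)


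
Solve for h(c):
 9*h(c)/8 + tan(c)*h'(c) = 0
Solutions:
 h(c) = C1/sin(c)^(9/8)


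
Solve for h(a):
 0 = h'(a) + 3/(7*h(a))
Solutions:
 h(a) = -sqrt(C1 - 42*a)/7
 h(a) = sqrt(C1 - 42*a)/7


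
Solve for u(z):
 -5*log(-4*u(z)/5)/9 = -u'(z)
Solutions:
 -9*Integral(1/(log(-_y) - log(5) + 2*log(2)), (_y, u(z)))/5 = C1 - z


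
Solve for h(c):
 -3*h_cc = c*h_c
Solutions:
 h(c) = C1 + C2*erf(sqrt(6)*c/6)


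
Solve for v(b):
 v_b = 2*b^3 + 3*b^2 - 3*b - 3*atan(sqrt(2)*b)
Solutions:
 v(b) = C1 + b^4/2 + b^3 - 3*b^2/2 - 3*b*atan(sqrt(2)*b) + 3*sqrt(2)*log(2*b^2 + 1)/4


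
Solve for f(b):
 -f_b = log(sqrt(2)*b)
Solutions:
 f(b) = C1 - b*log(b) - b*log(2)/2 + b


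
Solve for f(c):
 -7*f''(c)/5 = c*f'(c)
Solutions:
 f(c) = C1 + C2*erf(sqrt(70)*c/14)


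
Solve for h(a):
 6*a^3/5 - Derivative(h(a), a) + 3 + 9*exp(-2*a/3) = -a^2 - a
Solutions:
 h(a) = C1 + 3*a^4/10 + a^3/3 + a^2/2 + 3*a - 27*exp(-2*a/3)/2


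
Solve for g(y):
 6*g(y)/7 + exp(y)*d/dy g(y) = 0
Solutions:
 g(y) = C1*exp(6*exp(-y)/7)


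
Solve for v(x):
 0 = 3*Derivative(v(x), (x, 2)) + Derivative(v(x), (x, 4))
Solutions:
 v(x) = C1 + C2*x + C3*sin(sqrt(3)*x) + C4*cos(sqrt(3)*x)


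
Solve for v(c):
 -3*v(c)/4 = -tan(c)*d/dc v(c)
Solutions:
 v(c) = C1*sin(c)^(3/4)


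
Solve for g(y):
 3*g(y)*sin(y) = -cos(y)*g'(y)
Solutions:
 g(y) = C1*cos(y)^3


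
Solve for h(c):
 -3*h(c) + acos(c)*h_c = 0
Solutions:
 h(c) = C1*exp(3*Integral(1/acos(c), c))


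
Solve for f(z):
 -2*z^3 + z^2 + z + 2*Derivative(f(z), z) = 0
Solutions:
 f(z) = C1 + z^4/4 - z^3/6 - z^2/4


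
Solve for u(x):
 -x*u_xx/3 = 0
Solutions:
 u(x) = C1 + C2*x


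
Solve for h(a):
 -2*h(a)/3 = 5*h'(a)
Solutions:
 h(a) = C1*exp(-2*a/15)


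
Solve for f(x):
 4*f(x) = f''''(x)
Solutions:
 f(x) = C1*exp(-sqrt(2)*x) + C2*exp(sqrt(2)*x) + C3*sin(sqrt(2)*x) + C4*cos(sqrt(2)*x)


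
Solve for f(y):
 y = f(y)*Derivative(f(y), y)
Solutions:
 f(y) = -sqrt(C1 + y^2)
 f(y) = sqrt(C1 + y^2)


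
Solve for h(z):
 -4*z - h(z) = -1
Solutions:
 h(z) = 1 - 4*z


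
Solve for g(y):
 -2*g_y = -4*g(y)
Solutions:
 g(y) = C1*exp(2*y)


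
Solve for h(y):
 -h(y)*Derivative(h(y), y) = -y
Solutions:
 h(y) = -sqrt(C1 + y^2)
 h(y) = sqrt(C1 + y^2)


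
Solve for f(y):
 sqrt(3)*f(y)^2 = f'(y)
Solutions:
 f(y) = -1/(C1 + sqrt(3)*y)


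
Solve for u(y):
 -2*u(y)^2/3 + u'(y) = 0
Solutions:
 u(y) = -3/(C1 + 2*y)


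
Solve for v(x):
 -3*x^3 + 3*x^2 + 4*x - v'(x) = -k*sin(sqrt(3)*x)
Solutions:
 v(x) = C1 - sqrt(3)*k*cos(sqrt(3)*x)/3 - 3*x^4/4 + x^3 + 2*x^2


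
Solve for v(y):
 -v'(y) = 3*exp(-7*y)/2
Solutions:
 v(y) = C1 + 3*exp(-7*y)/14


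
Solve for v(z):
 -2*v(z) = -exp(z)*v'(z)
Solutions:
 v(z) = C1*exp(-2*exp(-z))


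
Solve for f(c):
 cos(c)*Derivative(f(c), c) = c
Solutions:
 f(c) = C1 + Integral(c/cos(c), c)


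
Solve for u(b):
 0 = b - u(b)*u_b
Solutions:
 u(b) = -sqrt(C1 + b^2)
 u(b) = sqrt(C1 + b^2)


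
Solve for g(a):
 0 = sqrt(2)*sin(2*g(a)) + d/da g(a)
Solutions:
 g(a) = pi - acos((-C1 - exp(4*sqrt(2)*a))/(C1 - exp(4*sqrt(2)*a)))/2
 g(a) = acos((-C1 - exp(4*sqrt(2)*a))/(C1 - exp(4*sqrt(2)*a)))/2


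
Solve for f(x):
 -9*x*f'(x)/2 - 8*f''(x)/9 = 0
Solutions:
 f(x) = C1 + C2*erf(9*sqrt(2)*x/8)


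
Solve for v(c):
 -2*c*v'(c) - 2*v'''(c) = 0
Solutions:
 v(c) = C1 + Integral(C2*airyai(-c) + C3*airybi(-c), c)


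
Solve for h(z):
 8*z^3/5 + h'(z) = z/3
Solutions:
 h(z) = C1 - 2*z^4/5 + z^2/6


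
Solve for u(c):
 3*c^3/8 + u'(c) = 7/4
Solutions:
 u(c) = C1 - 3*c^4/32 + 7*c/4


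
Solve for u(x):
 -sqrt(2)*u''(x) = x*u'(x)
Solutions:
 u(x) = C1 + C2*erf(2^(1/4)*x/2)


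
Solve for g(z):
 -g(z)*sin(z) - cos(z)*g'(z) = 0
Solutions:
 g(z) = C1*cos(z)


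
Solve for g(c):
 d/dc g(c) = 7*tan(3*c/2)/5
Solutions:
 g(c) = C1 - 14*log(cos(3*c/2))/15


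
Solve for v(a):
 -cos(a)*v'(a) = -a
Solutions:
 v(a) = C1 + Integral(a/cos(a), a)


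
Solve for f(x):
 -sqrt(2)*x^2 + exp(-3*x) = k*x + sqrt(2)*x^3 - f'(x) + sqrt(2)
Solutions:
 f(x) = C1 + k*x^2/2 + sqrt(2)*x^4/4 + sqrt(2)*x^3/3 + sqrt(2)*x + exp(-3*x)/3


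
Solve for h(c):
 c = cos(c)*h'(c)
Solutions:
 h(c) = C1 + Integral(c/cos(c), c)


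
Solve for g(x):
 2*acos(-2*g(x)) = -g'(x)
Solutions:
 Integral(1/acos(-2*_y), (_y, g(x))) = C1 - 2*x


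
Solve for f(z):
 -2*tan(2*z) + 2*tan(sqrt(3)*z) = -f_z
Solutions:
 f(z) = C1 - log(cos(2*z)) + 2*sqrt(3)*log(cos(sqrt(3)*z))/3


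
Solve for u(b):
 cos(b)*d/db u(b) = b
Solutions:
 u(b) = C1 + Integral(b/cos(b), b)


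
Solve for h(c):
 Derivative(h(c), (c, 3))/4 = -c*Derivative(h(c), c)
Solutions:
 h(c) = C1 + Integral(C2*airyai(-2^(2/3)*c) + C3*airybi(-2^(2/3)*c), c)
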